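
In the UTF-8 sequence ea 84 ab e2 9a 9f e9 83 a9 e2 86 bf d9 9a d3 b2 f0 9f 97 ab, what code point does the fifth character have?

Offset 0: leading byte 0xEA = 11101010 → 3-byte char #1 = EA 84 AB.
Offset 3: leading byte 0xE2 = 11100010 → 3-byte char #2 = E2 9A 9F.
Offset 6: leading byte 0xE9 = 11101001 → 3-byte char #3 = E9 83 A9.
Offset 9: leading byte 0xE2 = 11100010 → 3-byte char #4 = E2 86 BF.
Offset 12: leading byte 0xD9 = 11011001 → 2-byte char #5 = D9 9A.
Leading byte 0xD9 = 11011001 matches 110xxxxx → 2-byte sequence.
Byte 1: 0xD9 = 11011001, payload 11001 (5 bits).
Byte 2: 0x9A = 10011010 (10xxxxxx ✓), payload 011010.
Concatenate: 11001011010 = 0x65A (11 bits → U+065A).

U+065A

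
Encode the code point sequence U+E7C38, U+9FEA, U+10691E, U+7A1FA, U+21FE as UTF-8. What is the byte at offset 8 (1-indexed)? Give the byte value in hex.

1-indexed offset 8 is 0-indexed offset 7.
U+E7C38 → 4-byte form F3 A7 B0 B8 at offsets 0–3.
U+9FEA → 3-byte form E9 BF AA at offsets 4–6.
U+10691E → 4-byte form F4 86 A4 9E at offsets 7–10.
Offset 7 falls in char 3's range; it's byte 1 of F4 86 A4 9E = 0xF4.

0xF4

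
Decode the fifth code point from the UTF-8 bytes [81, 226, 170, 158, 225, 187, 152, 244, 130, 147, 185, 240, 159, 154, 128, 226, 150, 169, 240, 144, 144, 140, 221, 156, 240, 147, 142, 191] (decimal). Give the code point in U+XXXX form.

Offset 0: leading byte 0x51 = 01010001 → 1-byte char #1 = 51.
Offset 1: leading byte 0xE2 = 11100010 → 3-byte char #2 = E2 AA 9E.
Offset 4: leading byte 0xE1 = 11100001 → 3-byte char #3 = E1 BB 98.
Offset 7: leading byte 0xF4 = 11110100 → 4-byte char #4 = F4 82 93 B9.
Offset 11: leading byte 0xF0 = 11110000 → 4-byte char #5 = F0 9F 9A 80.
Leading byte 0xF0 = 11110000 matches 11110xxx → 4-byte sequence.
Byte 1: 0xF0 = 11110000, payload 000 (3 bits).
Byte 2: 0x9F = 10011111 (10xxxxxx ✓), payload 011111.
Byte 3: 0x9A = 10011010 (10xxxxxx ✓), payload 011010.
Byte 4: 0x80 = 10000000 (10xxxxxx ✓), payload 000000.
Concatenate: 000011111011010000000 = 0x1F680 (21 bits → U+1F680).

U+1F680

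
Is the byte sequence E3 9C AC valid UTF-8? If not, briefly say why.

valid

Leading byte 0xE3 = 11100011 → 3-byte form.
Continuation bytes 0x9C=10011100, 0xAC=10101100 all match 10xxxxxx.
Decoded value 0x372C is ≥ 0x800 (shortest form) and not a surrogate.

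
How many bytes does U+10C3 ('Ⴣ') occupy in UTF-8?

3

U+10C3 = 0x10C3. UTF-8 uses 1 byte below 0x80, 2 below 0x800, 3 below 0x10000, 4 up to 0x10FFFF. 0x10C3 is in U+0800–U+FFFF → 3 bytes.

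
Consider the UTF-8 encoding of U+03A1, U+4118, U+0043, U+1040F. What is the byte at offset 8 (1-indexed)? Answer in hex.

0x90

1-indexed offset 8 is 0-indexed offset 7.
U+03A1 → 2-byte form CE A1 at offsets 0–1.
U+4118 → 3-byte form E4 84 98 at offsets 2–4.
U+0043 → 1-byte form 43 at offsets 5–5.
U+1040F → 4-byte form F0 90 90 8F at offsets 6–9.
Offset 7 falls in char 4's range; it's byte 2 of F0 90 90 8F = 0x90.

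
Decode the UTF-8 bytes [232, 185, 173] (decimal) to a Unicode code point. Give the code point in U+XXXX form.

Leading byte 0xE8 = 11101000 matches 1110xxxx → 3-byte sequence.
Byte 1: 0xE8 = 11101000, payload 1000 (4 bits).
Byte 2: 0xB9 = 10111001 (10xxxxxx ✓), payload 111001.
Byte 3: 0xAD = 10101101 (10xxxxxx ✓), payload 101101.
Concatenate: 1000111001101101 = 0x8E6D (16 bits → U+8E6D).

U+8E6D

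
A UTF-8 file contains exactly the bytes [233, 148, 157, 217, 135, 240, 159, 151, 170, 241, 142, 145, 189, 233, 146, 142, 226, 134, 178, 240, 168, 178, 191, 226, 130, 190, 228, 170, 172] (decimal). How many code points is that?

Byte at offset 0: 0xE9 = 11101001 → 3-byte char (#1). Advance 3.
Byte at offset 3: 0xD9 = 11011001 → 2-byte char (#2). Advance 2.
Byte at offset 5: 0xF0 = 11110000 → 4-byte char (#3). Advance 4.
Byte at offset 9: 0xF1 = 11110001 → 4-byte char (#4). Advance 4.
Byte at offset 13: 0xE9 = 11101001 → 3-byte char (#5). Advance 3.
Byte at offset 16: 0xE2 = 11100010 → 3-byte char (#6). Advance 3.
Byte at offset 19: 0xF0 = 11110000 → 4-byte char (#7). Advance 4.
Byte at offset 23: 0xE2 = 11100010 → 3-byte char (#8). Advance 3.
Byte at offset 26: 0xE4 = 11100100 → 3-byte char (#9). Advance 3.
Reached end at offset 29 after 9 code points.

9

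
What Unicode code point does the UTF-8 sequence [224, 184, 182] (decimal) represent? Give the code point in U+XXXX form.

U+0E36

Leading byte 0xE0 = 11100000 matches 1110xxxx → 3-byte sequence.
Byte 1: 0xE0 = 11100000, payload 0000 (4 bits).
Byte 2: 0xB8 = 10111000 (10xxxxxx ✓), payload 111000.
Byte 3: 0xB6 = 10110110 (10xxxxxx ✓), payload 110110.
Concatenate: 0000111000110110 = 0xE36 (16 bits → U+0E36).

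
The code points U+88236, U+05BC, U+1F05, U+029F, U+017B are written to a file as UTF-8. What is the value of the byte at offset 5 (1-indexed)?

1-indexed offset 5 is 0-indexed offset 4.
U+88236 → 4-byte form F2 88 88 B6 at offsets 0–3.
U+05BC → 2-byte form D6 BC at offsets 4–5.
Offset 4 falls in char 2's range; it's byte 1 of D6 BC = 0xD6.

0xD6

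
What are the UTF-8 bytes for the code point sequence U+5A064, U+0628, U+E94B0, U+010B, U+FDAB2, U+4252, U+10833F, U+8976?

F1 9A 81 A4 D8 A8 F3 A9 92 B0 C4 8B F3 BD AA B2 E4 89 92 F4 88 8C BF E8 A5 B6

U+5A064: 4-byte form → F1 9A 81 A4.
U+0628: 2-byte form → D8 A8.
U+E94B0: 4-byte form → F3 A9 92 B0.
U+010B: 2-byte form → C4 8B.
U+FDAB2: 4-byte form → F3 BD AA B2.
U+4252: 3-byte form → E4 89 92.
U+10833F: 4-byte form → F4 88 8C BF.
U+8976: 3-byte form → E8 A5 B6.
Concatenated (26 bytes): F1 9A 81 A4 D8 A8 F3 A9 92 B0 C4 8B F3 BD AA B2 E4 89 92 F4 88 8C BF E8 A5 B6.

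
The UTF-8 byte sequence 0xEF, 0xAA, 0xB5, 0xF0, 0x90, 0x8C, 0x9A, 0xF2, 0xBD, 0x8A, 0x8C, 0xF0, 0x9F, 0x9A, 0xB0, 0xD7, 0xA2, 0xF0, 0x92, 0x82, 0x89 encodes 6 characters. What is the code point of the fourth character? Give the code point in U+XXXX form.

Offset 0: leading byte 0xEF = 11101111 → 3-byte char #1 = EF AA B5.
Offset 3: leading byte 0xF0 = 11110000 → 4-byte char #2 = F0 90 8C 9A.
Offset 7: leading byte 0xF2 = 11110010 → 4-byte char #3 = F2 BD 8A 8C.
Offset 11: leading byte 0xF0 = 11110000 → 4-byte char #4 = F0 9F 9A B0.
Leading byte 0xF0 = 11110000 matches 11110xxx → 4-byte sequence.
Byte 1: 0xF0 = 11110000, payload 000 (3 bits).
Byte 2: 0x9F = 10011111 (10xxxxxx ✓), payload 011111.
Byte 3: 0x9A = 10011010 (10xxxxxx ✓), payload 011010.
Byte 4: 0xB0 = 10110000 (10xxxxxx ✓), payload 110000.
Concatenate: 000011111011010110000 = 0x1F6B0 (21 bits → U+1F6B0).

U+1F6B0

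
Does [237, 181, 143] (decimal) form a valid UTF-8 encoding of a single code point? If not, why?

invalid (encodes a surrogate (U+D800–U+DFFF))

Structurally a 3-byte sequence; payload = 0xDD4F.
But 0xDD4F is in U+D800–U+DFFF, the surrogate range. Surrogates are not Unicode scalar values and are forbidden in UTF-8.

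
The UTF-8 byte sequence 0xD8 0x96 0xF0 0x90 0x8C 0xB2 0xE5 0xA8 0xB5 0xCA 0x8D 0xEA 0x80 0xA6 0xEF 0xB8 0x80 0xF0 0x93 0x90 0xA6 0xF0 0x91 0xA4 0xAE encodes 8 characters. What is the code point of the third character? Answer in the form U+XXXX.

U+5A35

Offset 0: leading byte 0xD8 = 11011000 → 2-byte char #1 = D8 96.
Offset 2: leading byte 0xF0 = 11110000 → 4-byte char #2 = F0 90 8C B2.
Offset 6: leading byte 0xE5 = 11100101 → 3-byte char #3 = E5 A8 B5.
Leading byte 0xE5 = 11100101 matches 1110xxxx → 3-byte sequence.
Byte 1: 0xE5 = 11100101, payload 0101 (4 bits).
Byte 2: 0xA8 = 10101000 (10xxxxxx ✓), payload 101000.
Byte 3: 0xB5 = 10110101 (10xxxxxx ✓), payload 110101.
Concatenate: 0101101000110101 = 0x5A35 (16 bits → U+5A35).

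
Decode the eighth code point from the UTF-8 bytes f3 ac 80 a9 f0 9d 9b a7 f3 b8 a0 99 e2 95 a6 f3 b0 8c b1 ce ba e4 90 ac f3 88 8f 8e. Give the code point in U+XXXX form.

U+C83CE

Offset 0: leading byte 0xF3 = 11110011 → 4-byte char #1 = F3 AC 80 A9.
Offset 4: leading byte 0xF0 = 11110000 → 4-byte char #2 = F0 9D 9B A7.
Offset 8: leading byte 0xF3 = 11110011 → 4-byte char #3 = F3 B8 A0 99.
Offset 12: leading byte 0xE2 = 11100010 → 3-byte char #4 = E2 95 A6.
Offset 15: leading byte 0xF3 = 11110011 → 4-byte char #5 = F3 B0 8C B1.
Offset 19: leading byte 0xCE = 11001110 → 2-byte char #6 = CE BA.
Offset 21: leading byte 0xE4 = 11100100 → 3-byte char #7 = E4 90 AC.
Offset 24: leading byte 0xF3 = 11110011 → 4-byte char #8 = F3 88 8F 8E.
Leading byte 0xF3 = 11110011 matches 11110xxx → 4-byte sequence.
Byte 1: 0xF3 = 11110011, payload 011 (3 bits).
Byte 2: 0x88 = 10001000 (10xxxxxx ✓), payload 001000.
Byte 3: 0x8F = 10001111 (10xxxxxx ✓), payload 001111.
Byte 4: 0x8E = 10001110 (10xxxxxx ✓), payload 001110.
Concatenate: 011001000001111001110 = 0xC83CE (21 bits → U+C83CE).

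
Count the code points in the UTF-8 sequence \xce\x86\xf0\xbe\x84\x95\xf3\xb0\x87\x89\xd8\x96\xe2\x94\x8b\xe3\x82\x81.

6

Byte at offset 0: 0xCE = 11001110 → 2-byte char (#1). Advance 2.
Byte at offset 2: 0xF0 = 11110000 → 4-byte char (#2). Advance 4.
Byte at offset 6: 0xF3 = 11110011 → 4-byte char (#3). Advance 4.
Byte at offset 10: 0xD8 = 11011000 → 2-byte char (#4). Advance 2.
Byte at offset 12: 0xE2 = 11100010 → 3-byte char (#5). Advance 3.
Byte at offset 15: 0xE3 = 11100011 → 3-byte char (#6). Advance 3.
Reached end at offset 18 after 6 code points.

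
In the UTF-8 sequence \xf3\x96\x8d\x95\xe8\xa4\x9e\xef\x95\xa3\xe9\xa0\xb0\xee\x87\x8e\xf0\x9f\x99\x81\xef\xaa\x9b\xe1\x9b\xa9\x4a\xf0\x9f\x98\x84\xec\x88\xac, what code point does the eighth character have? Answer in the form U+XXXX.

U+16E9

Offset 0: leading byte 0xF3 = 11110011 → 4-byte char #1 = F3 96 8D 95.
Offset 4: leading byte 0xE8 = 11101000 → 3-byte char #2 = E8 A4 9E.
Offset 7: leading byte 0xEF = 11101111 → 3-byte char #3 = EF 95 A3.
Offset 10: leading byte 0xE9 = 11101001 → 3-byte char #4 = E9 A0 B0.
Offset 13: leading byte 0xEE = 11101110 → 3-byte char #5 = EE 87 8E.
Offset 16: leading byte 0xF0 = 11110000 → 4-byte char #6 = F0 9F 99 81.
Offset 20: leading byte 0xEF = 11101111 → 3-byte char #7 = EF AA 9B.
Offset 23: leading byte 0xE1 = 11100001 → 3-byte char #8 = E1 9B A9.
Leading byte 0xE1 = 11100001 matches 1110xxxx → 3-byte sequence.
Byte 1: 0xE1 = 11100001, payload 0001 (4 bits).
Byte 2: 0x9B = 10011011 (10xxxxxx ✓), payload 011011.
Byte 3: 0xA9 = 10101001 (10xxxxxx ✓), payload 101001.
Concatenate: 0001011011101001 = 0x16E9 (16 bits → U+16E9).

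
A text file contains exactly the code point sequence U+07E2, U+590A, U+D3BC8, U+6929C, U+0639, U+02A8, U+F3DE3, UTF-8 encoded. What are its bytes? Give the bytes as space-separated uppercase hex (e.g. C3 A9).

U+07E2: 2-byte form → DF A2.
U+590A: 3-byte form → E5 A4 8A.
U+D3BC8: 4-byte form → F3 93 AF 88.
U+6929C: 4-byte form → F1 A9 8A 9C.
U+0639: 2-byte form → D8 B9.
U+02A8: 2-byte form → CA A8.
U+F3DE3: 4-byte form → F3 B3 B7 A3.
Concatenated (21 bytes): DF A2 E5 A4 8A F3 93 AF 88 F1 A9 8A 9C D8 B9 CA A8 F3 B3 B7 A3.

DF A2 E5 A4 8A F3 93 AF 88 F1 A9 8A 9C D8 B9 CA A8 F3 B3 B7 A3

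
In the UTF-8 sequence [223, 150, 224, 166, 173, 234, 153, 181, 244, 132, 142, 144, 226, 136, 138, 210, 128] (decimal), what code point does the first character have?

U+07D6

Offset 0: leading byte 0xDF = 11011111 → 2-byte char #1 = DF 96.
Leading byte 0xDF = 11011111 matches 110xxxxx → 2-byte sequence.
Byte 1: 0xDF = 11011111, payload 11111 (5 bits).
Byte 2: 0x96 = 10010110 (10xxxxxx ✓), payload 010110.
Concatenate: 11111010110 = 0x7D6 (11 bits → U+07D6).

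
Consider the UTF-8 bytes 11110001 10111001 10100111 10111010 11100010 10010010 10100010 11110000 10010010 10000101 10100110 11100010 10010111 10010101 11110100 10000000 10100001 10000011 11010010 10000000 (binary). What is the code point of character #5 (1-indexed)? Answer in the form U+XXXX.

U+100843

Offset 0: leading byte 0xF1 = 11110001 → 4-byte char #1 = F1 B9 A7 BA.
Offset 4: leading byte 0xE2 = 11100010 → 3-byte char #2 = E2 92 A2.
Offset 7: leading byte 0xF0 = 11110000 → 4-byte char #3 = F0 92 85 A6.
Offset 11: leading byte 0xE2 = 11100010 → 3-byte char #4 = E2 97 95.
Offset 14: leading byte 0xF4 = 11110100 → 4-byte char #5 = F4 80 A1 83.
Leading byte 0xF4 = 11110100 matches 11110xxx → 4-byte sequence.
Byte 1: 0xF4 = 11110100, payload 100 (3 bits).
Byte 2: 0x80 = 10000000 (10xxxxxx ✓), payload 000000.
Byte 3: 0xA1 = 10100001 (10xxxxxx ✓), payload 100001.
Byte 4: 0x83 = 10000011 (10xxxxxx ✓), payload 000011.
Concatenate: 100000000100001000011 = 0x100843 (21 bits → U+100843).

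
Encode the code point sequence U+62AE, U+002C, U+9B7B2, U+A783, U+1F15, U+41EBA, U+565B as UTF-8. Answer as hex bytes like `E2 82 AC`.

E6 8A AE 2C F2 9B 9E B2 EA 9E 83 E1 BC 95 F1 81 BA BA E5 99 9B

U+62AE: 3-byte form → E6 8A AE.
U+002C: 1-byte form → 2C.
U+9B7B2: 4-byte form → F2 9B 9E B2.
U+A783: 3-byte form → EA 9E 83.
U+1F15: 3-byte form → E1 BC 95.
U+41EBA: 4-byte form → F1 81 BA BA.
U+565B: 3-byte form → E5 99 9B.
Concatenated (21 bytes): E6 8A AE 2C F2 9B 9E B2 EA 9E 83 E1 BC 95 F1 81 BA BA E5 99 9B.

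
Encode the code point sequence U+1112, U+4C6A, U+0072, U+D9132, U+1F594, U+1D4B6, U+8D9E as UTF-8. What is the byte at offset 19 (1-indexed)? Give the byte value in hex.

0xB6

1-indexed offset 19 is 0-indexed offset 18.
U+1112 → 3-byte form E1 84 92 at offsets 0–2.
U+4C6A → 3-byte form E4 B1 AA at offsets 3–5.
U+0072 → 1-byte form 72 at offsets 6–6.
U+D9132 → 4-byte form F3 99 84 B2 at offsets 7–10.
U+1F594 → 4-byte form F0 9F 96 94 at offsets 11–14.
U+1D4B6 → 4-byte form F0 9D 92 B6 at offsets 15–18.
Offset 18 falls in char 6's range; it's byte 4 of F0 9D 92 B6 = 0xB6.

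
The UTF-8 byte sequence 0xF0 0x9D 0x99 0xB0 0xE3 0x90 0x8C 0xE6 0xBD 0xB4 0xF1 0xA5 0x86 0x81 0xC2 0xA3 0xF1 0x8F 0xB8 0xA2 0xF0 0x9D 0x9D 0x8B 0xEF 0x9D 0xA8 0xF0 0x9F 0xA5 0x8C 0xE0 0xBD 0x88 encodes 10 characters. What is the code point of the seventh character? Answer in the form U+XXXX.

U+1D74B

Offset 0: leading byte 0xF0 = 11110000 → 4-byte char #1 = F0 9D 99 B0.
Offset 4: leading byte 0xE3 = 11100011 → 3-byte char #2 = E3 90 8C.
Offset 7: leading byte 0xE6 = 11100110 → 3-byte char #3 = E6 BD B4.
Offset 10: leading byte 0xF1 = 11110001 → 4-byte char #4 = F1 A5 86 81.
Offset 14: leading byte 0xC2 = 11000010 → 2-byte char #5 = C2 A3.
Offset 16: leading byte 0xF1 = 11110001 → 4-byte char #6 = F1 8F B8 A2.
Offset 20: leading byte 0xF0 = 11110000 → 4-byte char #7 = F0 9D 9D 8B.
Leading byte 0xF0 = 11110000 matches 11110xxx → 4-byte sequence.
Byte 1: 0xF0 = 11110000, payload 000 (3 bits).
Byte 2: 0x9D = 10011101 (10xxxxxx ✓), payload 011101.
Byte 3: 0x9D = 10011101 (10xxxxxx ✓), payload 011101.
Byte 4: 0x8B = 10001011 (10xxxxxx ✓), payload 001011.
Concatenate: 000011101011101001011 = 0x1D74B (21 bits → U+1D74B).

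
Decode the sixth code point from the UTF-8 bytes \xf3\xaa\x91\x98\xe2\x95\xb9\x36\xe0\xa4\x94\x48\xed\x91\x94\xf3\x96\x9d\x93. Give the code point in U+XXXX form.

Offset 0: leading byte 0xF3 = 11110011 → 4-byte char #1 = F3 AA 91 98.
Offset 4: leading byte 0xE2 = 11100010 → 3-byte char #2 = E2 95 B9.
Offset 7: leading byte 0x36 = 00110110 → 1-byte char #3 = 36.
Offset 8: leading byte 0xE0 = 11100000 → 3-byte char #4 = E0 A4 94.
Offset 11: leading byte 0x48 = 01001000 → 1-byte char #5 = 48.
Offset 12: leading byte 0xED = 11101101 → 3-byte char #6 = ED 91 94.
Leading byte 0xED = 11101101 matches 1110xxxx → 3-byte sequence.
Byte 1: 0xED = 11101101, payload 1101 (4 bits).
Byte 2: 0x91 = 10010001 (10xxxxxx ✓), payload 010001.
Byte 3: 0x94 = 10010100 (10xxxxxx ✓), payload 010100.
Concatenate: 1101010001010100 = 0xD454 (16 bits → U+D454).

U+D454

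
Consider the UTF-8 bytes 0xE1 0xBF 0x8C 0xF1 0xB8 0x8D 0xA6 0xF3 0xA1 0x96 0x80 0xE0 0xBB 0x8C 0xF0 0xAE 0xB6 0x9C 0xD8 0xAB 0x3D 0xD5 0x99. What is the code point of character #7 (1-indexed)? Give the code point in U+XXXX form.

U+003D

Offset 0: leading byte 0xE1 = 11100001 → 3-byte char #1 = E1 BF 8C.
Offset 3: leading byte 0xF1 = 11110001 → 4-byte char #2 = F1 B8 8D A6.
Offset 7: leading byte 0xF3 = 11110011 → 4-byte char #3 = F3 A1 96 80.
Offset 11: leading byte 0xE0 = 11100000 → 3-byte char #4 = E0 BB 8C.
Offset 14: leading byte 0xF0 = 11110000 → 4-byte char #5 = F0 AE B6 9C.
Offset 18: leading byte 0xD8 = 11011000 → 2-byte char #6 = D8 AB.
Offset 20: leading byte 0x3D = 00111101 → 1-byte char #7 = 3D.
Leading byte 0x3D = 00111101 matches 0xxxxxxx → 1-byte sequence.
Byte 1: 0x3D = 00111101, payload 0111101 (7 bits).
Concatenate: 0111101 = 0x3D (7 bits → U+003D).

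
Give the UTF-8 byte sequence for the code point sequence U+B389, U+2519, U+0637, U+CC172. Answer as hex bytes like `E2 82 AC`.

EB 8E 89 E2 94 99 D8 B7 F3 8C 85 B2

U+B389: 3-byte form → EB 8E 89.
U+2519: 3-byte form → E2 94 99.
U+0637: 2-byte form → D8 B7.
U+CC172: 4-byte form → F3 8C 85 B2.
Concatenated (12 bytes): EB 8E 89 E2 94 99 D8 B7 F3 8C 85 B2.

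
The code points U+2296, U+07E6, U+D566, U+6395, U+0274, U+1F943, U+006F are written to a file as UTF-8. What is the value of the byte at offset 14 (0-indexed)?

U+2296 → 3-byte form E2 8A 96 at offsets 0–2.
U+07E6 → 2-byte form DF A6 at offsets 3–4.
U+D566 → 3-byte form ED 95 A6 at offsets 5–7.
U+6395 → 3-byte form E6 8E 95 at offsets 8–10.
U+0274 → 2-byte form C9 B4 at offsets 11–12.
U+1F943 → 4-byte form F0 9F A5 83 at offsets 13–16.
Offset 14 falls in char 6's range; it's byte 2 of F0 9F A5 83 = 0x9F.

0x9F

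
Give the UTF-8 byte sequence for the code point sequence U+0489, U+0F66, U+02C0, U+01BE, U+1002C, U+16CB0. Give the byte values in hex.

U+0489: 2-byte form → D2 89.
U+0F66: 3-byte form → E0 BD A6.
U+02C0: 2-byte form → CB 80.
U+01BE: 2-byte form → C6 BE.
U+1002C: 4-byte form → F0 90 80 AC.
U+16CB0: 4-byte form → F0 96 B2 B0.
Concatenated (17 bytes): D2 89 E0 BD A6 CB 80 C6 BE F0 90 80 AC F0 96 B2 B0.

D2 89 E0 BD A6 CB 80 C6 BE F0 90 80 AC F0 96 B2 B0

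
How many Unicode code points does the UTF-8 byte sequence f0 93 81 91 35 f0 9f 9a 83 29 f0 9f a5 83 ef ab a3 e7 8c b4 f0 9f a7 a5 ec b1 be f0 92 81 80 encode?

10

Byte at offset 0: 0xF0 = 11110000 → 4-byte char (#1). Advance 4.
Byte at offset 4: 0x35 = 00110101 → 1-byte char (#2). Advance 1.
Byte at offset 5: 0xF0 = 11110000 → 4-byte char (#3). Advance 4.
Byte at offset 9: 0x29 = 00101001 → 1-byte char (#4). Advance 1.
Byte at offset 10: 0xF0 = 11110000 → 4-byte char (#5). Advance 4.
Byte at offset 14: 0xEF = 11101111 → 3-byte char (#6). Advance 3.
Byte at offset 17: 0xE7 = 11100111 → 3-byte char (#7). Advance 3.
Byte at offset 20: 0xF0 = 11110000 → 4-byte char (#8). Advance 4.
Byte at offset 24: 0xEC = 11101100 → 3-byte char (#9). Advance 3.
Byte at offset 27: 0xF0 = 11110000 → 4-byte char (#10). Advance 4.
Reached end at offset 31 after 10 code points.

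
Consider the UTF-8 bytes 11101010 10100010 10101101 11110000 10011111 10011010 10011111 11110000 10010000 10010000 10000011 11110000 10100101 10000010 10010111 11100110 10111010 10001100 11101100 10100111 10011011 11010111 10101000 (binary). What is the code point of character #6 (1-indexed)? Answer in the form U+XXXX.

U+C9DB

Offset 0: leading byte 0xEA = 11101010 → 3-byte char #1 = EA A2 AD.
Offset 3: leading byte 0xF0 = 11110000 → 4-byte char #2 = F0 9F 9A 9F.
Offset 7: leading byte 0xF0 = 11110000 → 4-byte char #3 = F0 90 90 83.
Offset 11: leading byte 0xF0 = 11110000 → 4-byte char #4 = F0 A5 82 97.
Offset 15: leading byte 0xE6 = 11100110 → 3-byte char #5 = E6 BA 8C.
Offset 18: leading byte 0xEC = 11101100 → 3-byte char #6 = EC A7 9B.
Leading byte 0xEC = 11101100 matches 1110xxxx → 3-byte sequence.
Byte 1: 0xEC = 11101100, payload 1100 (4 bits).
Byte 2: 0xA7 = 10100111 (10xxxxxx ✓), payload 100111.
Byte 3: 0x9B = 10011011 (10xxxxxx ✓), payload 011011.
Concatenate: 1100100111011011 = 0xC9DB (16 bits → U+C9DB).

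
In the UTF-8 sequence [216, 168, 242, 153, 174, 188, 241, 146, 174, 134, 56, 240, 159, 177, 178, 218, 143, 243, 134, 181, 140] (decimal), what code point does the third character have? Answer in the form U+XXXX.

U+52B86

Offset 0: leading byte 0xD8 = 11011000 → 2-byte char #1 = D8 A8.
Offset 2: leading byte 0xF2 = 11110010 → 4-byte char #2 = F2 99 AE BC.
Offset 6: leading byte 0xF1 = 11110001 → 4-byte char #3 = F1 92 AE 86.
Leading byte 0xF1 = 11110001 matches 11110xxx → 4-byte sequence.
Byte 1: 0xF1 = 11110001, payload 001 (3 bits).
Byte 2: 0x92 = 10010010 (10xxxxxx ✓), payload 010010.
Byte 3: 0xAE = 10101110 (10xxxxxx ✓), payload 101110.
Byte 4: 0x86 = 10000110 (10xxxxxx ✓), payload 000110.
Concatenate: 001010010101110000110 = 0x52B86 (21 bits → U+52B86).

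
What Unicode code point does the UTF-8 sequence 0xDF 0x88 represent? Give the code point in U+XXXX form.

Leading byte 0xDF = 11011111 matches 110xxxxx → 2-byte sequence.
Byte 1: 0xDF = 11011111, payload 11111 (5 bits).
Byte 2: 0x88 = 10001000 (10xxxxxx ✓), payload 001000.
Concatenate: 11111001000 = 0x7C8 (11 bits → U+07C8).

U+07C8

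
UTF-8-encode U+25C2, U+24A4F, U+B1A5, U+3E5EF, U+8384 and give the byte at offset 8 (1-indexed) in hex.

1-indexed offset 8 is 0-indexed offset 7.
U+25C2 → 3-byte form E2 97 82 at offsets 0–2.
U+24A4F → 4-byte form F0 A4 A9 8F at offsets 3–6.
U+B1A5 → 3-byte form EB 86 A5 at offsets 7–9.
Offset 7 falls in char 3's range; it's byte 1 of EB 86 A5 = 0xEB.

0xEB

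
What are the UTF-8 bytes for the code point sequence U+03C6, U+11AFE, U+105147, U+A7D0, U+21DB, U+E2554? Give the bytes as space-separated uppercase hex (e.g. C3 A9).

CF 86 F0 91 AB BE F4 85 85 87 EA 9F 90 E2 87 9B F3 A2 95 94

U+03C6: 2-byte form → CF 86.
U+11AFE: 4-byte form → F0 91 AB BE.
U+105147: 4-byte form → F4 85 85 87.
U+A7D0: 3-byte form → EA 9F 90.
U+21DB: 3-byte form → E2 87 9B.
U+E2554: 4-byte form → F3 A2 95 94.
Concatenated (20 bytes): CF 86 F0 91 AB BE F4 85 85 87 EA 9F 90 E2 87 9B F3 A2 95 94.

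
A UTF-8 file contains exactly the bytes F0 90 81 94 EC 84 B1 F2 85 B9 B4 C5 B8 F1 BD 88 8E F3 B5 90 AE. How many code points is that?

Byte at offset 0: 0xF0 = 11110000 → 4-byte char (#1). Advance 4.
Byte at offset 4: 0xEC = 11101100 → 3-byte char (#2). Advance 3.
Byte at offset 7: 0xF2 = 11110010 → 4-byte char (#3). Advance 4.
Byte at offset 11: 0xC5 = 11000101 → 2-byte char (#4). Advance 2.
Byte at offset 13: 0xF1 = 11110001 → 4-byte char (#5). Advance 4.
Byte at offset 17: 0xF3 = 11110011 → 4-byte char (#6). Advance 4.
Reached end at offset 21 after 6 code points.

6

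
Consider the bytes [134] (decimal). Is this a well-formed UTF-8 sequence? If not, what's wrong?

invalid (continuation byte with no leading byte)

Byte 0x86 = 10000110 has the form 10xxxxxx — a continuation byte — but there is no preceding leading byte.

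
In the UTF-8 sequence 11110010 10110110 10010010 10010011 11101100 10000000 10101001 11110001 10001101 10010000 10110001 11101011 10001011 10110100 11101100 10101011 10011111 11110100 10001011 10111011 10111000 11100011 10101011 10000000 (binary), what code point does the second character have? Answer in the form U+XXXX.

U+C029

Offset 0: leading byte 0xF2 = 11110010 → 4-byte char #1 = F2 B6 92 93.
Offset 4: leading byte 0xEC = 11101100 → 3-byte char #2 = EC 80 A9.
Leading byte 0xEC = 11101100 matches 1110xxxx → 3-byte sequence.
Byte 1: 0xEC = 11101100, payload 1100 (4 bits).
Byte 2: 0x80 = 10000000 (10xxxxxx ✓), payload 000000.
Byte 3: 0xA9 = 10101001 (10xxxxxx ✓), payload 101001.
Concatenate: 1100000000101001 = 0xC029 (16 bits → U+C029).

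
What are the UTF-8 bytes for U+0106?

C4 86

U+0106 = 0x106 = 262 decimal. In range U+0080–U+07FF → 2-byte form: 110xxxxx 10xxxxxx.
Binary (11 bits): 00100000110.
Split 5+6: 00100 | 000110.
Byte 1: 11000100 = 0xC4.
Byte 2: 10000110 = 0x86.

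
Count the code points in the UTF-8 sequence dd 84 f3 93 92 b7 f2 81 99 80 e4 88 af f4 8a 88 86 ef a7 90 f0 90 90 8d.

7

Byte at offset 0: 0xDD = 11011101 → 2-byte char (#1). Advance 2.
Byte at offset 2: 0xF3 = 11110011 → 4-byte char (#2). Advance 4.
Byte at offset 6: 0xF2 = 11110010 → 4-byte char (#3). Advance 4.
Byte at offset 10: 0xE4 = 11100100 → 3-byte char (#4). Advance 3.
Byte at offset 13: 0xF4 = 11110100 → 4-byte char (#5). Advance 4.
Byte at offset 17: 0xEF = 11101111 → 3-byte char (#6). Advance 3.
Byte at offset 20: 0xF0 = 11110000 → 4-byte char (#7). Advance 4.
Reached end at offset 24 after 7 code points.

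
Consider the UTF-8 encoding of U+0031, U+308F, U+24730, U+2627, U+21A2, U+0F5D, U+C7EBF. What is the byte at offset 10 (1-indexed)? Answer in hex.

1-indexed offset 10 is 0-indexed offset 9.
U+0031 → 1-byte form 31 at offsets 0–0.
U+308F → 3-byte form E3 82 8F at offsets 1–3.
U+24730 → 4-byte form F0 A4 9C B0 at offsets 4–7.
U+2627 → 3-byte form E2 98 A7 at offsets 8–10.
Offset 9 falls in char 4's range; it's byte 2 of E2 98 A7 = 0x98.

0x98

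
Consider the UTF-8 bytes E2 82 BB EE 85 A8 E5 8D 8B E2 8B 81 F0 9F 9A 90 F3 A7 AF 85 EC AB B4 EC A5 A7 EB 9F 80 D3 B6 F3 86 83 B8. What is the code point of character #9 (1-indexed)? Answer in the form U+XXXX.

U+B7C0

Offset 0: leading byte 0xE2 = 11100010 → 3-byte char #1 = E2 82 BB.
Offset 3: leading byte 0xEE = 11101110 → 3-byte char #2 = EE 85 A8.
Offset 6: leading byte 0xE5 = 11100101 → 3-byte char #3 = E5 8D 8B.
Offset 9: leading byte 0xE2 = 11100010 → 3-byte char #4 = E2 8B 81.
Offset 12: leading byte 0xF0 = 11110000 → 4-byte char #5 = F0 9F 9A 90.
Offset 16: leading byte 0xF3 = 11110011 → 4-byte char #6 = F3 A7 AF 85.
Offset 20: leading byte 0xEC = 11101100 → 3-byte char #7 = EC AB B4.
Offset 23: leading byte 0xEC = 11101100 → 3-byte char #8 = EC A5 A7.
Offset 26: leading byte 0xEB = 11101011 → 3-byte char #9 = EB 9F 80.
Leading byte 0xEB = 11101011 matches 1110xxxx → 3-byte sequence.
Byte 1: 0xEB = 11101011, payload 1011 (4 bits).
Byte 2: 0x9F = 10011111 (10xxxxxx ✓), payload 011111.
Byte 3: 0x80 = 10000000 (10xxxxxx ✓), payload 000000.
Concatenate: 1011011111000000 = 0xB7C0 (16 bits → U+B7C0).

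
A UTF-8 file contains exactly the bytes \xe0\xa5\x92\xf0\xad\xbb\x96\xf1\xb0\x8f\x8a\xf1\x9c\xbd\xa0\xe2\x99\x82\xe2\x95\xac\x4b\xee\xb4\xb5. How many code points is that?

Byte at offset 0: 0xE0 = 11100000 → 3-byte char (#1). Advance 3.
Byte at offset 3: 0xF0 = 11110000 → 4-byte char (#2). Advance 4.
Byte at offset 7: 0xF1 = 11110001 → 4-byte char (#3). Advance 4.
Byte at offset 11: 0xF1 = 11110001 → 4-byte char (#4). Advance 4.
Byte at offset 15: 0xE2 = 11100010 → 3-byte char (#5). Advance 3.
Byte at offset 18: 0xE2 = 11100010 → 3-byte char (#6). Advance 3.
Byte at offset 21: 0x4B = 01001011 → 1-byte char (#7). Advance 1.
Byte at offset 22: 0xEE = 11101110 → 3-byte char (#8). Advance 3.
Reached end at offset 25 after 8 code points.

8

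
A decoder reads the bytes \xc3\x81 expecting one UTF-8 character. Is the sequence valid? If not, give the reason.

valid

Leading byte 0xC3 = 11000011 → 2-byte form.
Continuation bytes 0x81=10000001 all match 10xxxxxx.
Decoded value 0xC1 is ≥ 0x80 (shortest form) and not a surrogate.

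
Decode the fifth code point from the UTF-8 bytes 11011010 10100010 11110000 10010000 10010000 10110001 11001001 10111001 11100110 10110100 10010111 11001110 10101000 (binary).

Offset 0: leading byte 0xDA = 11011010 → 2-byte char #1 = DA A2.
Offset 2: leading byte 0xF0 = 11110000 → 4-byte char #2 = F0 90 90 B1.
Offset 6: leading byte 0xC9 = 11001001 → 2-byte char #3 = C9 B9.
Offset 8: leading byte 0xE6 = 11100110 → 3-byte char #4 = E6 B4 97.
Offset 11: leading byte 0xCE = 11001110 → 2-byte char #5 = CE A8.
Leading byte 0xCE = 11001110 matches 110xxxxx → 2-byte sequence.
Byte 1: 0xCE = 11001110, payload 01110 (5 bits).
Byte 2: 0xA8 = 10101000 (10xxxxxx ✓), payload 101000.
Concatenate: 01110101000 = 0x3A8 (11 bits → U+03A8).

U+03A8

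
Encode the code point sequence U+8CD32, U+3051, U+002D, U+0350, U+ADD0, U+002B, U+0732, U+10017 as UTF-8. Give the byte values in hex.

F2 8C B4 B2 E3 81 91 2D CD 90 EA B7 90 2B DC B2 F0 90 80 97

U+8CD32: 4-byte form → F2 8C B4 B2.
U+3051: 3-byte form → E3 81 91.
U+002D: 1-byte form → 2D.
U+0350: 2-byte form → CD 90.
U+ADD0: 3-byte form → EA B7 90.
U+002B: 1-byte form → 2B.
U+0732: 2-byte form → DC B2.
U+10017: 4-byte form → F0 90 80 97.
Concatenated (20 bytes): F2 8C B4 B2 E3 81 91 2D CD 90 EA B7 90 2B DC B2 F0 90 80 97.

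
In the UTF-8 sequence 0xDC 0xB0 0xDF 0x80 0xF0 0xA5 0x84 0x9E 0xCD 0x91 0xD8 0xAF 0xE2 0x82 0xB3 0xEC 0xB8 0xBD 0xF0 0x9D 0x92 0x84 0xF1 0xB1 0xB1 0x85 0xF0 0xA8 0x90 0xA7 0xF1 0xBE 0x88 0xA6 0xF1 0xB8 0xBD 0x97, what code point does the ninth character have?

U+71C45

Offset 0: leading byte 0xDC = 11011100 → 2-byte char #1 = DC B0.
Offset 2: leading byte 0xDF = 11011111 → 2-byte char #2 = DF 80.
Offset 4: leading byte 0xF0 = 11110000 → 4-byte char #3 = F0 A5 84 9E.
Offset 8: leading byte 0xCD = 11001101 → 2-byte char #4 = CD 91.
Offset 10: leading byte 0xD8 = 11011000 → 2-byte char #5 = D8 AF.
Offset 12: leading byte 0xE2 = 11100010 → 3-byte char #6 = E2 82 B3.
Offset 15: leading byte 0xEC = 11101100 → 3-byte char #7 = EC B8 BD.
Offset 18: leading byte 0xF0 = 11110000 → 4-byte char #8 = F0 9D 92 84.
Offset 22: leading byte 0xF1 = 11110001 → 4-byte char #9 = F1 B1 B1 85.
Leading byte 0xF1 = 11110001 matches 11110xxx → 4-byte sequence.
Byte 1: 0xF1 = 11110001, payload 001 (3 bits).
Byte 2: 0xB1 = 10110001 (10xxxxxx ✓), payload 110001.
Byte 3: 0xB1 = 10110001 (10xxxxxx ✓), payload 110001.
Byte 4: 0x85 = 10000101 (10xxxxxx ✓), payload 000101.
Concatenate: 001110001110001000101 = 0x71C45 (21 bits → U+71C45).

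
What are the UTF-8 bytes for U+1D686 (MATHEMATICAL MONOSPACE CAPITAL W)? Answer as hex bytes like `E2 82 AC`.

U+1D686 = 0x1D686 = 120454 decimal. In range U+10000–U+10FFFF → 4-byte form: 11110xxx 10xxxxxx 10xxxxxx 10xxxxxx.
Binary (21 bits): 000011101011010000110.
Split 3+6+6+6: 000 | 011101 | 011010 | 000110.
Byte 1: 11110000 = 0xF0.
Byte 2: 10011101 = 0x9D.
Byte 3: 10011010 = 0x9A.
Byte 4: 10000110 = 0x86.

F0 9D 9A 86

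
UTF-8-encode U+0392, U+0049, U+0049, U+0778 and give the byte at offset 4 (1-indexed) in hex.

0x49

1-indexed offset 4 is 0-indexed offset 3.
U+0392 → 2-byte form CE 92 at offsets 0–1.
U+0049 → 1-byte form 49 at offsets 2–2.
U+0049 → 1-byte form 49 at offsets 3–3.
Offset 3 falls in char 3's range; it's byte 1 of 49 = 0x49.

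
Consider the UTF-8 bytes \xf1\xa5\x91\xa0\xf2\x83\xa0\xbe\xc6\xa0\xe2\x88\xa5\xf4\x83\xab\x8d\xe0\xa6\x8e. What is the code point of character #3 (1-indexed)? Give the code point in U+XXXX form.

U+01A0

Offset 0: leading byte 0xF1 = 11110001 → 4-byte char #1 = F1 A5 91 A0.
Offset 4: leading byte 0xF2 = 11110010 → 4-byte char #2 = F2 83 A0 BE.
Offset 8: leading byte 0xC6 = 11000110 → 2-byte char #3 = C6 A0.
Leading byte 0xC6 = 11000110 matches 110xxxxx → 2-byte sequence.
Byte 1: 0xC6 = 11000110, payload 00110 (5 bits).
Byte 2: 0xA0 = 10100000 (10xxxxxx ✓), payload 100000.
Concatenate: 00110100000 = 0x1A0 (11 bits → U+01A0).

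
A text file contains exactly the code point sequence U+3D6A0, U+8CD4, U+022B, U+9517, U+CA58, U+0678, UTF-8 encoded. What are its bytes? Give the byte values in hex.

U+3D6A0: 4-byte form → F0 BD 9A A0.
U+8CD4: 3-byte form → E8 B3 94.
U+022B: 2-byte form → C8 AB.
U+9517: 3-byte form → E9 94 97.
U+CA58: 3-byte form → EC A9 98.
U+0678: 2-byte form → D9 B8.
Concatenated (17 bytes): F0 BD 9A A0 E8 B3 94 C8 AB E9 94 97 EC A9 98 D9 B8.

F0 BD 9A A0 E8 B3 94 C8 AB E9 94 97 EC A9 98 D9 B8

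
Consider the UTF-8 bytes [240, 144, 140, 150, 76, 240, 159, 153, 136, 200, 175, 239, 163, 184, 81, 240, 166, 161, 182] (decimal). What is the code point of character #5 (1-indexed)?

U+F8F8

Offset 0: leading byte 0xF0 = 11110000 → 4-byte char #1 = F0 90 8C 96.
Offset 4: leading byte 0x4C = 01001100 → 1-byte char #2 = 4C.
Offset 5: leading byte 0xF0 = 11110000 → 4-byte char #3 = F0 9F 99 88.
Offset 9: leading byte 0xC8 = 11001000 → 2-byte char #4 = C8 AF.
Offset 11: leading byte 0xEF = 11101111 → 3-byte char #5 = EF A3 B8.
Leading byte 0xEF = 11101111 matches 1110xxxx → 3-byte sequence.
Byte 1: 0xEF = 11101111, payload 1111 (4 bits).
Byte 2: 0xA3 = 10100011 (10xxxxxx ✓), payload 100011.
Byte 3: 0xB8 = 10111000 (10xxxxxx ✓), payload 111000.
Concatenate: 1111100011111000 = 0xF8F8 (16 bits → U+F8F8).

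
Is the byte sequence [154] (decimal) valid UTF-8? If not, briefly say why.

invalid (continuation byte with no leading byte)

Byte 0x9A = 10011010 has the form 10xxxxxx — a continuation byte — but there is no preceding leading byte.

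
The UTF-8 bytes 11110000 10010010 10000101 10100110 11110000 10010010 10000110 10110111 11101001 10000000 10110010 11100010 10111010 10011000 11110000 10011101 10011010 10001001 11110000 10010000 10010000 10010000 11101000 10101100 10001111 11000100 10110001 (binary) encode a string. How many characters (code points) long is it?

Byte at offset 0: 0xF0 = 11110000 → 4-byte char (#1). Advance 4.
Byte at offset 4: 0xF0 = 11110000 → 4-byte char (#2). Advance 4.
Byte at offset 8: 0xE9 = 11101001 → 3-byte char (#3). Advance 3.
Byte at offset 11: 0xE2 = 11100010 → 3-byte char (#4). Advance 3.
Byte at offset 14: 0xF0 = 11110000 → 4-byte char (#5). Advance 4.
Byte at offset 18: 0xF0 = 11110000 → 4-byte char (#6). Advance 4.
Byte at offset 22: 0xE8 = 11101000 → 3-byte char (#7). Advance 3.
Byte at offset 25: 0xC4 = 11000100 → 2-byte char (#8). Advance 2.
Reached end at offset 27 after 8 code points.

8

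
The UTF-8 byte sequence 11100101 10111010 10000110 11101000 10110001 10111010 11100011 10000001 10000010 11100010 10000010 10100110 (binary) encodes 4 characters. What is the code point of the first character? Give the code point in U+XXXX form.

Offset 0: leading byte 0xE5 = 11100101 → 3-byte char #1 = E5 BA 86.
Leading byte 0xE5 = 11100101 matches 1110xxxx → 3-byte sequence.
Byte 1: 0xE5 = 11100101, payload 0101 (4 bits).
Byte 2: 0xBA = 10111010 (10xxxxxx ✓), payload 111010.
Byte 3: 0x86 = 10000110 (10xxxxxx ✓), payload 000110.
Concatenate: 0101111010000110 = 0x5E86 (16 bits → U+5E86).

U+5E86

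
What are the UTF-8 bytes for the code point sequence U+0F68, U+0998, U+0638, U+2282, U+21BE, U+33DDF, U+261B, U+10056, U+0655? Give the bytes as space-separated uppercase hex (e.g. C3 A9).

E0 BD A8 E0 A6 98 D8 B8 E2 8A 82 E2 86 BE F0 B3 B7 9F E2 98 9B F0 90 81 96 D9 95

U+0F68: 3-byte form → E0 BD A8.
U+0998: 3-byte form → E0 A6 98.
U+0638: 2-byte form → D8 B8.
U+2282: 3-byte form → E2 8A 82.
U+21BE: 3-byte form → E2 86 BE.
U+33DDF: 4-byte form → F0 B3 B7 9F.
U+261B: 3-byte form → E2 98 9B.
U+10056: 4-byte form → F0 90 81 96.
U+0655: 2-byte form → D9 95.
Concatenated (27 bytes): E0 BD A8 E0 A6 98 D8 B8 E2 8A 82 E2 86 BE F0 B3 B7 9F E2 98 9B F0 90 81 96 D9 95.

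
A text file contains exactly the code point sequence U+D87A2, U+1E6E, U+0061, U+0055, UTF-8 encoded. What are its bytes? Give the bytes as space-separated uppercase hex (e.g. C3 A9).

U+D87A2: 4-byte form → F3 98 9E A2.
U+1E6E: 3-byte form → E1 B9 AE.
U+0061: 1-byte form → 61.
U+0055: 1-byte form → 55.
Concatenated (9 bytes): F3 98 9E A2 E1 B9 AE 61 55.

F3 98 9E A2 E1 B9 AE 61 55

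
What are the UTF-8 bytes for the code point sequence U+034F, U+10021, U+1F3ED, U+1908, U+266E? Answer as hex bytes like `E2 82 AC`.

U+034F: 2-byte form → CD 8F.
U+10021: 4-byte form → F0 90 80 A1.
U+1F3ED: 4-byte form → F0 9F 8F AD.
U+1908: 3-byte form → E1 A4 88.
U+266E: 3-byte form → E2 99 AE.
Concatenated (16 bytes): CD 8F F0 90 80 A1 F0 9F 8F AD E1 A4 88 E2 99 AE.

CD 8F F0 90 80 A1 F0 9F 8F AD E1 A4 88 E2 99 AE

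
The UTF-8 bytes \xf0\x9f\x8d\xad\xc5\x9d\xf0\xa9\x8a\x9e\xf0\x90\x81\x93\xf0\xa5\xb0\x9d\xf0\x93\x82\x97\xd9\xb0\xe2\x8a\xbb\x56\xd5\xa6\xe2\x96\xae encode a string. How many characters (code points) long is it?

11

Byte at offset 0: 0xF0 = 11110000 → 4-byte char (#1). Advance 4.
Byte at offset 4: 0xC5 = 11000101 → 2-byte char (#2). Advance 2.
Byte at offset 6: 0xF0 = 11110000 → 4-byte char (#3). Advance 4.
Byte at offset 10: 0xF0 = 11110000 → 4-byte char (#4). Advance 4.
Byte at offset 14: 0xF0 = 11110000 → 4-byte char (#5). Advance 4.
Byte at offset 18: 0xF0 = 11110000 → 4-byte char (#6). Advance 4.
Byte at offset 22: 0xD9 = 11011001 → 2-byte char (#7). Advance 2.
Byte at offset 24: 0xE2 = 11100010 → 3-byte char (#8). Advance 3.
Byte at offset 27: 0x56 = 01010110 → 1-byte char (#9). Advance 1.
Byte at offset 28: 0xD5 = 11010101 → 2-byte char (#10). Advance 2.
Byte at offset 30: 0xE2 = 11100010 → 3-byte char (#11). Advance 3.
Reached end at offset 33 after 11 code points.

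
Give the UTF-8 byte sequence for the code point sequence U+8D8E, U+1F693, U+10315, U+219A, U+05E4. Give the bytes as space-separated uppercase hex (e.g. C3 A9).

U+8D8E: 3-byte form → E8 B6 8E.
U+1F693: 4-byte form → F0 9F 9A 93.
U+10315: 4-byte form → F0 90 8C 95.
U+219A: 3-byte form → E2 86 9A.
U+05E4: 2-byte form → D7 A4.
Concatenated (16 bytes): E8 B6 8E F0 9F 9A 93 F0 90 8C 95 E2 86 9A D7 A4.

E8 B6 8E F0 9F 9A 93 F0 90 8C 95 E2 86 9A D7 A4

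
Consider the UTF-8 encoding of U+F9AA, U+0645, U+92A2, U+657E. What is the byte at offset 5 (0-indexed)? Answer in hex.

0xE9

U+F9AA → 3-byte form EF A6 AA at offsets 0–2.
U+0645 → 2-byte form D9 85 at offsets 3–4.
U+92A2 → 3-byte form E9 8A A2 at offsets 5–7.
Offset 5 falls in char 3's range; it's byte 1 of E9 8A A2 = 0xE9.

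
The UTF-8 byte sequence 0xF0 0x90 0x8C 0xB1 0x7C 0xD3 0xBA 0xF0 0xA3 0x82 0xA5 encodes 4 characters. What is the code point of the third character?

U+04FA

Offset 0: leading byte 0xF0 = 11110000 → 4-byte char #1 = F0 90 8C B1.
Offset 4: leading byte 0x7C = 01111100 → 1-byte char #2 = 7C.
Offset 5: leading byte 0xD3 = 11010011 → 2-byte char #3 = D3 BA.
Leading byte 0xD3 = 11010011 matches 110xxxxx → 2-byte sequence.
Byte 1: 0xD3 = 11010011, payload 10011 (5 bits).
Byte 2: 0xBA = 10111010 (10xxxxxx ✓), payload 111010.
Concatenate: 10011111010 = 0x4FA (11 bits → U+04FA).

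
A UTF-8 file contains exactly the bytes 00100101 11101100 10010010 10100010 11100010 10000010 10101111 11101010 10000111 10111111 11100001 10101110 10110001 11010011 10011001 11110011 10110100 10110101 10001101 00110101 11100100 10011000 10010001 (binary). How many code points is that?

Byte at offset 0: 0x25 = 00100101 → 1-byte char (#1). Advance 1.
Byte at offset 1: 0xEC = 11101100 → 3-byte char (#2). Advance 3.
Byte at offset 4: 0xE2 = 11100010 → 3-byte char (#3). Advance 3.
Byte at offset 7: 0xEA = 11101010 → 3-byte char (#4). Advance 3.
Byte at offset 10: 0xE1 = 11100001 → 3-byte char (#5). Advance 3.
Byte at offset 13: 0xD3 = 11010011 → 2-byte char (#6). Advance 2.
Byte at offset 15: 0xF3 = 11110011 → 4-byte char (#7). Advance 4.
Byte at offset 19: 0x35 = 00110101 → 1-byte char (#8). Advance 1.
Byte at offset 20: 0xE4 = 11100100 → 3-byte char (#9). Advance 3.
Reached end at offset 23 after 9 code points.

9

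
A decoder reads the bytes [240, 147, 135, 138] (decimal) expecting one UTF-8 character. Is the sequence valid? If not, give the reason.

Leading byte 0xF0 = 11110000 → 4-byte form.
Continuation bytes 0x93=10010011, 0x87=10000111, 0x8A=10001010 all match 10xxxxxx.
Decoded value 0x131CA is ≥ 0x10000 (shortest form) and not a surrogate.

valid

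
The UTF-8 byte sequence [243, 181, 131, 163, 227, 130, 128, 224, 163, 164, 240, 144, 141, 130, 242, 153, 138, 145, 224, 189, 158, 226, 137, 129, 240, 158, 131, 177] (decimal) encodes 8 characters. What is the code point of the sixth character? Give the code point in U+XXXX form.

U+0F5E

Offset 0: leading byte 0xF3 = 11110011 → 4-byte char #1 = F3 B5 83 A3.
Offset 4: leading byte 0xE3 = 11100011 → 3-byte char #2 = E3 82 80.
Offset 7: leading byte 0xE0 = 11100000 → 3-byte char #3 = E0 A3 A4.
Offset 10: leading byte 0xF0 = 11110000 → 4-byte char #4 = F0 90 8D 82.
Offset 14: leading byte 0xF2 = 11110010 → 4-byte char #5 = F2 99 8A 91.
Offset 18: leading byte 0xE0 = 11100000 → 3-byte char #6 = E0 BD 9E.
Leading byte 0xE0 = 11100000 matches 1110xxxx → 3-byte sequence.
Byte 1: 0xE0 = 11100000, payload 0000 (4 bits).
Byte 2: 0xBD = 10111101 (10xxxxxx ✓), payload 111101.
Byte 3: 0x9E = 10011110 (10xxxxxx ✓), payload 011110.
Concatenate: 0000111101011110 = 0xF5E (16 bits → U+0F5E).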